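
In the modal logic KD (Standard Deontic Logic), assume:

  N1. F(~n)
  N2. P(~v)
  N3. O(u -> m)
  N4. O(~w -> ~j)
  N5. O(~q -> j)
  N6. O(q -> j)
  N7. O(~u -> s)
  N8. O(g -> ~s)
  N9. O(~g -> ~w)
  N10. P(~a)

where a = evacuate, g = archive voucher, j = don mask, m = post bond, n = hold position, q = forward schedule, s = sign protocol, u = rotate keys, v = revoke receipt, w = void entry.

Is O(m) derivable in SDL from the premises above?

Yes

By case analysis on ~q: premise 5 gives O(~q -> j) and premise 6 gives O(q -> j), so O(j) either way.
The contrapositive of premise 4 (O(~w -> ~j)) is O(j -> w), and O(j) is already established, so O(w).
The contrapositive of premise 9 (O(~g -> ~w)) is O(w -> g), and O(w) is already established, so O(g).
From O(g) and premise 8, O(g -> ~s), we obtain O(~s).
Premise 7, O(~u -> s), contraposes to O(~s -> u); with O(~s) we get O(u).
From O(u) and premise 3, O(u -> m), we obtain O(m).
Premises 1, 2, 10 do not contribute to this derivation.
So O(m) follows.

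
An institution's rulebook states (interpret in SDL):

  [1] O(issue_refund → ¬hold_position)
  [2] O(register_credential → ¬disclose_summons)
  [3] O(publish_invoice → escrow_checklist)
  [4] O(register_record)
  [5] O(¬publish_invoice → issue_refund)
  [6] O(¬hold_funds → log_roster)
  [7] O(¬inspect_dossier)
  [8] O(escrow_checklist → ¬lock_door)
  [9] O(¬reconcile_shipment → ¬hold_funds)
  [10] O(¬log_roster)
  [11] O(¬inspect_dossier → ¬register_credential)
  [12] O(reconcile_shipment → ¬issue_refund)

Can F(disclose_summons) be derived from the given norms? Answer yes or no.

No

Premise 2 is O(register_credential → ¬disclose_summons), but O(register_credential) is not derivable from the premises, so it does not yield O(¬disclose_summons).
No other premise forces O(¬disclose_summons). An ideal world satisfying every premise can still have disclose_summons true, so F(disclose_summons) is not derivable.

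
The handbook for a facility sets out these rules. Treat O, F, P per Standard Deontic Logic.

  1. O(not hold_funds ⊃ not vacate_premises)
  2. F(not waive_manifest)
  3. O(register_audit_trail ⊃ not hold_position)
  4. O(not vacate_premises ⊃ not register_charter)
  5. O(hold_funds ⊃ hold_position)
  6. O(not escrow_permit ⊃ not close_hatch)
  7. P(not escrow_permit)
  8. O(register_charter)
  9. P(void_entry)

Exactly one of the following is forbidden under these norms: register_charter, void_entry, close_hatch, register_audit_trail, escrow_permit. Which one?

register_audit_trail

Premise 8 gives O(register_charter).
Premise 4 is O(not vacate_premises ⊃ not register_charter); contrapositively O(register_charter ⊃ vacate_premises). Since O(register_charter) holds, K gives O(vacate_premises).
Premise 1, O(not hold_funds ⊃ not vacate_premises), contraposes to O(vacate_premises ⊃ hold_funds); with O(vacate_premises) we get O(hold_funds).
Applying K to premise 5 (O(hold_funds ⊃ hold_position)) and O(hold_funds) yields O(hold_position).
Premise 3, O(register_audit_trail ⊃ not hold_position), contraposes to O(hold_position ⊃ not register_audit_trail); with O(hold_position) we get O(not register_audit_trail).
So O(not register_audit_trail) holds, i.e. register_audit_trail is forbidden. None of the other listed options is forbidden under the premises.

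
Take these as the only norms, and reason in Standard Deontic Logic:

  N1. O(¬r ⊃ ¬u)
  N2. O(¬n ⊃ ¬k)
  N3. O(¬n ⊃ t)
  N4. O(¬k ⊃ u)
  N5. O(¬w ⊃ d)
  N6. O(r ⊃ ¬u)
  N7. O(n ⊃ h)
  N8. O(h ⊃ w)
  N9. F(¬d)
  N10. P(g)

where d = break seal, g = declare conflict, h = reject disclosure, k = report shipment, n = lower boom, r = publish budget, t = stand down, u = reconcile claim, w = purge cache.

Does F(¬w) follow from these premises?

Yes

By case analysis on r: premise 6 gives O(r ⊃ ¬u) and premise 1 gives O(¬r ⊃ ¬u), so O(¬u) either way.
Premise 4 is O(¬k ⊃ u); contrapositively O(¬u ⊃ k). Since O(¬u) holds, K gives O(k).
Premise 2 is O(¬n ⊃ ¬k); contrapositively O(k ⊃ n). Since O(k) holds, K gives O(n).
With premise 7, O(n ⊃ h), the K-axiom yields O(h).
Premise 8 is O(h ⊃ w); since O(h), deontic closure gives O(w).
Premises 3, 5, 9, 10 do not contribute to this derivation.
So O(w) holds, i.e. F(¬w). The claim follows.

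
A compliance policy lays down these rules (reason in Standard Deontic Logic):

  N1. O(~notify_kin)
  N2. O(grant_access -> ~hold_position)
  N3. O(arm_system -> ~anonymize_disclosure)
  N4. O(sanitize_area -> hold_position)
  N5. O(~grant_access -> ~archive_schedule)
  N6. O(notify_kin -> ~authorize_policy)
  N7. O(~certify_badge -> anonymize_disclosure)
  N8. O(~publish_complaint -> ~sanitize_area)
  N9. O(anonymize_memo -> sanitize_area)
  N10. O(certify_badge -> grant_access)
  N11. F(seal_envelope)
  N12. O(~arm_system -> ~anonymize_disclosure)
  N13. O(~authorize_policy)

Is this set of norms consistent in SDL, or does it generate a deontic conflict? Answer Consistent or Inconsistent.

Premise 6 is O(notify_kin -> ~authorize_policy); even if O(~authorize_policy) held, inferring O(notify_kin) would be affirming the consequent — invalid.
So O(notify_kin) is not derivable, and the apparent clash with O(~notify_kin) does not arise.
A world satisfying every obligation exists (e.g. anonymize_disclosure=false, anonymize_memo=false, archive_schedule=false, arm_system=false, authorize_policy=false, certify_badge=true, grant_access=true, hold_position=false, notify_kin=false, publish_complaint=false, sanitize_area=false, seal_envelope=false); no atom is both obligatory and forbidden, so the set is consistent.

Consistent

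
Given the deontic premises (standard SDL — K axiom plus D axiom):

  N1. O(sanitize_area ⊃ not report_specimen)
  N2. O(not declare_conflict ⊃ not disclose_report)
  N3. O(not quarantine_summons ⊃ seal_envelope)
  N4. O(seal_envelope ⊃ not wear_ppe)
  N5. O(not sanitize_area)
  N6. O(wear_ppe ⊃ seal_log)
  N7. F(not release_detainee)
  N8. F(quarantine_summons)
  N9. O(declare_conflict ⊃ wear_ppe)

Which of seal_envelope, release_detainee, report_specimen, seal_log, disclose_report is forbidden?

F(quarantine_summons) at premise 8 means O(not quarantine_summons).
With premise 3, O(not quarantine_summons ⊃ seal_envelope), the K-axiom yields O(seal_envelope).
From O(seal_envelope) and premise 4, O(seal_envelope ⊃ not wear_ppe), we obtain O(not wear_ppe).
Premise 9 is O(declare_conflict ⊃ wear_ppe); contrapositively O(not wear_ppe ⊃ not declare_conflict). Since O(not wear_ppe) holds, K gives O(not declare_conflict).
Premise 2 is O(not declare_conflict ⊃ not disclose_report); since O(not declare_conflict), deontic closure gives O(not disclose_report).
So O(not disclose_report) holds, i.e. disclose_report is forbidden. None of the other listed options is forbidden under the premises.

disclose_report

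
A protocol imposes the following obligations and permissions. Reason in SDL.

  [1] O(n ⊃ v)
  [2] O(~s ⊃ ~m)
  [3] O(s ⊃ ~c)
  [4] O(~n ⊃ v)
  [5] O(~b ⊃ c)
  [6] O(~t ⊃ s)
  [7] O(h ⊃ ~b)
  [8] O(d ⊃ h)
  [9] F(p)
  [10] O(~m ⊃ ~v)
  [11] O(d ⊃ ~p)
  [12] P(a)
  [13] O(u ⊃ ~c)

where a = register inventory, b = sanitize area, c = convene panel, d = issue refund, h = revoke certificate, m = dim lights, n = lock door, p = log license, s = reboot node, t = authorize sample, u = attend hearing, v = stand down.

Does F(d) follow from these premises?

Premises 4 and 1 are O(~n ⊃ v) and O(n ⊃ v); every ideal world satisfies ~n or n, so in either case v holds — hence O(v).
Premise 10, O(~m ⊃ ~v), contraposes to O(v ⊃ m); with O(v) we get O(m).
Premise 2, O(~s ⊃ ~m), contraposes to O(m ⊃ s); with O(m) we get O(s).
Applying K to premise 3 (O(s ⊃ ~c)) and O(s) yields O(~c).
The contrapositive of premise 5 (O(~b ⊃ c)) is O(~c ⊃ b), and O(~c) is already established, so O(b).
Premise 7 is O(h ⊃ ~b); contrapositively O(b ⊃ ~h). Since O(b) holds, K gives O(~h).
The contrapositive of premise 8 (O(d ⊃ h)) is O(~h ⊃ ~d), and O(~h) is already established, so O(~d).
Premises 6, 9, 11, 12, 13 do not contribute to this derivation.
So O(~d) holds, i.e. F(d). The claim follows.

Yes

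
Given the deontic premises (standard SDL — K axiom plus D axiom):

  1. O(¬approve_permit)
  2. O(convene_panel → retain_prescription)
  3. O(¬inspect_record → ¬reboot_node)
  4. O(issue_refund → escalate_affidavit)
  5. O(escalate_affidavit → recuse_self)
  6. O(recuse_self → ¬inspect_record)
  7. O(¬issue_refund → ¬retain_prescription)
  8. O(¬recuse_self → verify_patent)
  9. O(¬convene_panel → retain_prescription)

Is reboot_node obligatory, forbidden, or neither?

Forbidden

Premises 9 and 2 are O(¬convene_panel → retain_prescription) and O(convene_panel → retain_prescription); every ideal world satisfies ¬convene_panel or convene_panel, so in either case retain_prescription holds — hence O(retain_prescription).
The contrapositive of premise 7 (O(¬issue_refund → ¬retain_prescription)) is O(retain_prescription → issue_refund), and O(retain_prescription) is already established, so O(issue_refund).
With premise 4, O(issue_refund → escalate_affidavit), the K-axiom yields O(escalate_affidavit).
Applying K to premise 5 (O(escalate_affidavit → recuse_self)) and O(escalate_affidavit) yields O(recuse_self).
With premise 6, O(recuse_self → ¬inspect_record), the K-axiom yields O(¬inspect_record).
From O(¬inspect_record) and premise 3, O(¬inspect_record → ¬reboot_node), we obtain O(¬reboot_node).
Premises 1, 8 do not contribute to this derivation.
Thus O(¬reboot_node), which is F(reboot_node): reboot_node is forbidden.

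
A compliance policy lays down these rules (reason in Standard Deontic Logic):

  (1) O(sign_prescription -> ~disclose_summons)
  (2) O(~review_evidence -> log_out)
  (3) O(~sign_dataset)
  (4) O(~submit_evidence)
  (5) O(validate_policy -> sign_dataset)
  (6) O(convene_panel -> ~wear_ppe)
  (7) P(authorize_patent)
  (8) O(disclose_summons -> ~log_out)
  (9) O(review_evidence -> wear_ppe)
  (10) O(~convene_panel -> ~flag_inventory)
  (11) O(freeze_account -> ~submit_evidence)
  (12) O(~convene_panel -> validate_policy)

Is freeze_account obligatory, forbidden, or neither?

Neither

Premise 11 is O(freeze_account -> ~submit_evidence); even if O(~submit_evidence) held, inferring O(freeze_account) would be affirming the consequent — invalid.
No premise or chain of K-axiom applications forces O(freeze_account), and none forces O(~freeze_account). So freeze_account is neither obligatory nor forbidden under these norms.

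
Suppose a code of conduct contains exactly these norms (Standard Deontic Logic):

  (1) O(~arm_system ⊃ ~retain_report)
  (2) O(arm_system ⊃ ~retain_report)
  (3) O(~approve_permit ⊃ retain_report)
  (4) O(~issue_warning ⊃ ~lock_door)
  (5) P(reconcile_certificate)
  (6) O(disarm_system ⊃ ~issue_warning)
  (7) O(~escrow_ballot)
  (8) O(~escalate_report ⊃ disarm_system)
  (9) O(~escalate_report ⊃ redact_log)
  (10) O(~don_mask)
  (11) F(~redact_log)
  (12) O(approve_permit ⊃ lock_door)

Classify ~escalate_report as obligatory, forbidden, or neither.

By case analysis on arm_system: premise 2 gives O(arm_system ⊃ ~retain_report) and premise 1 gives O(~arm_system ⊃ ~retain_report), so O(~retain_report) either way.
Premise 3 is O(~approve_permit ⊃ retain_report); contrapositively O(~retain_report ⊃ approve_permit). Since O(~retain_report) holds, K gives O(approve_permit).
With premise 12, O(approve_permit ⊃ lock_door), the K-axiom yields O(lock_door).
Premise 4 is O(~issue_warning ⊃ ~lock_door); contrapositively O(lock_door ⊃ issue_warning). Since O(lock_door) holds, K gives O(issue_warning).
Premise 6 is O(disarm_system ⊃ ~issue_warning); contrapositively O(issue_warning ⊃ ~disarm_system). Since O(issue_warning) holds, K gives O(~disarm_system).
Premise 8 is O(~escalate_report ⊃ disarm_system); contrapositively O(~disarm_system ⊃ escalate_report). Since O(~disarm_system) holds, K gives O(escalate_report).
Premises 5, 7, 9, 10, 11 do not contribute to this derivation.
Thus O(escalate_report), which is F(~escalate_report): ~escalate_report is forbidden.

Forbidden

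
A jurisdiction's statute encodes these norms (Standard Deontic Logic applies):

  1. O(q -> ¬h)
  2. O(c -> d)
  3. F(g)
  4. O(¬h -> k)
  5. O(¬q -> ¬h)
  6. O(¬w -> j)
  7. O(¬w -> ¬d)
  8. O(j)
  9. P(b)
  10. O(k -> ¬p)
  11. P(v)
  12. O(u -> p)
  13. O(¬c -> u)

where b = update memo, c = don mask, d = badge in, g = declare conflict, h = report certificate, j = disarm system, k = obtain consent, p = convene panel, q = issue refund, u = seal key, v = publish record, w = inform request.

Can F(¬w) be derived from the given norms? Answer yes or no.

Yes

By case analysis on q: premise 1 gives O(q -> ¬h) and premise 5 gives O(¬q -> ¬h), so O(¬h) either way.
From O(¬h) and premise 4, O(¬h -> k), we obtain O(k).
Applying K to premise 10 (O(k -> ¬p)) and O(k) yields O(¬p).
Premise 12 is O(u -> p); contrapositively O(¬p -> ¬u). Since O(¬p) holds, K gives O(¬u).
The contrapositive of premise 13 (O(¬c -> u)) is O(¬u -> c), and O(¬u) is already established, so O(c).
With premise 2, O(c -> d), the K-axiom yields O(d).
Premise 7 is O(¬w -> ¬d); contrapositively O(d -> w). Since O(d) holds, K gives O(w).
Premises 3, 6, 8, 9, 11 do not contribute to this derivation.
So O(w) holds, i.e. F(¬w). The claim follows.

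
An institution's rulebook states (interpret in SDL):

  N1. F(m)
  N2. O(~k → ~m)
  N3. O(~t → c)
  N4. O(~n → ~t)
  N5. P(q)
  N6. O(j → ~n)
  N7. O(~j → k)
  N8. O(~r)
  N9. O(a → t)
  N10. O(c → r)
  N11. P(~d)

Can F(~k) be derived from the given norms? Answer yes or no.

Premise 8 states O(~r) outright.
The contrapositive of premise 10 (O(c → r)) is O(~r → ~c), and O(~r) is already established, so O(~c).
Premise 3 is O(~t → c); contrapositively O(~c → t). Since O(~c) holds, K gives O(t).
Premise 4 is O(~n → ~t); contrapositively O(t → n). Since O(t) holds, K gives O(n).
Premise 6, O(j → ~n), contraposes to O(n → ~j); with O(n) we get O(~j).
From O(~j) and premise 7, O(~j → k), we obtain O(k).
Premises 1, 2, 5, 9, 11 do not contribute to this derivation.
So O(k) holds, i.e. F(~k). The claim follows.

Yes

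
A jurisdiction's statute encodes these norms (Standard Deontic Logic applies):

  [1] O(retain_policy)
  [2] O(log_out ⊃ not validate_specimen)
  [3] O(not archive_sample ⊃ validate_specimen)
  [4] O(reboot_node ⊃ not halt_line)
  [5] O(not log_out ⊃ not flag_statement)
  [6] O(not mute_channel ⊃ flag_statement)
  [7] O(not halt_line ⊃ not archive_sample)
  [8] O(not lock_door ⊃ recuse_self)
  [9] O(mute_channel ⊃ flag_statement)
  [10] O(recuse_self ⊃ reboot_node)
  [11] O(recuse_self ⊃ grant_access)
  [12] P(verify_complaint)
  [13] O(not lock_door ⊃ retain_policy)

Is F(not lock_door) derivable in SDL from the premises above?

Yes

Premises 9 and 6 cover both cases: O(mute_channel ⊃ flag_statement) and O(not mute_channel ⊃ flag_statement). Since mute_channel ∨ not mute_channel is a tautology, O(flag_statement) follows.
Premise 5, O(not log_out ⊃ not flag_statement), contraposes to O(flag_statement ⊃ log_out); with O(flag_statement) we get O(log_out).
Applying K to premise 2 (O(log_out ⊃ not validate_specimen)) and O(log_out) yields O(not validate_specimen).
Premise 3, O(not archive_sample ⊃ validate_specimen), contraposes to O(not validate_specimen ⊃ archive_sample); with O(not validate_specimen) we get O(archive_sample).
Premise 7, O(not halt_line ⊃ not archive_sample), contraposes to O(archive_sample ⊃ halt_line); with O(archive_sample) we get O(halt_line).
Premise 4, O(reboot_node ⊃ not halt_line), contraposes to O(halt_line ⊃ not reboot_node); with O(halt_line) we get O(not reboot_node).
Premise 10, O(recuse_self ⊃ reboot_node), contraposes to O(not reboot_node ⊃ not recuse_self); with O(not reboot_node) we get O(not recuse_self).
The contrapositive of premise 8 (O(not lock_door ⊃ recuse_self)) is O(not recuse_self ⊃ lock_door), and O(not recuse_self) is already established, so O(lock_door).
Premises 1, 11, 12, 13 do not contribute to this derivation.
So O(lock_door) holds, i.e. F(not lock_door). The claim follows.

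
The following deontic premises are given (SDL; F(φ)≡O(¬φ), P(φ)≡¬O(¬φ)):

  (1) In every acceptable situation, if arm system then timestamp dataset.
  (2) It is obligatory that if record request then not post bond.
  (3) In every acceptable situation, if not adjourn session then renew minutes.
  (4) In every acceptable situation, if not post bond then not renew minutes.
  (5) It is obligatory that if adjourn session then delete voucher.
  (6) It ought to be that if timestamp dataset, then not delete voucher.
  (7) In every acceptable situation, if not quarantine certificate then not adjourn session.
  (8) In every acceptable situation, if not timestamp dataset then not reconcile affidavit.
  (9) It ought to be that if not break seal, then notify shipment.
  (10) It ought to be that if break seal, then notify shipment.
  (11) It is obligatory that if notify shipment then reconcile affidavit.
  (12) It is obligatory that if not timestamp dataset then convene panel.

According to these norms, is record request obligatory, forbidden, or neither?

Premises 9 and 10 cover both cases: O(¬break_seal → notify_shipment) and O(break_seal → notify_shipment). Since ¬break_seal ∨ break_seal is a tautology, O(notify_shipment) follows.
From O(notify_shipment) and premise 11, O(notify_shipment → reconcile_affidavit), we obtain O(reconcile_affidavit).
The contrapositive of premise 8 (O(¬timestamp_dataset → ¬reconcile_affidavit)) is O(reconcile_affidavit → timestamp_dataset), and O(reconcile_affidavit) is already established, so O(timestamp_dataset).
Premise 6 is O(timestamp_dataset → ¬delete_voucher); since O(timestamp_dataset), deontic closure gives O(¬delete_voucher).
The contrapositive of premise 5 (O(adjourn_session → delete_voucher)) is O(¬delete_voucher → ¬adjourn_session), and O(¬delete_voucher) is already established, so O(¬adjourn_session).
Premise 3 is O(¬adjourn_session → renew_minutes); since O(¬adjourn_session), deontic closure gives O(renew_minutes).
Premise 4 is O(¬post_bond → ¬renew_minutes); contrapositively O(renew_minutes → post_bond). Since O(renew_minutes) holds, K gives O(post_bond).
Premise 2 is O(record_request → ¬post_bond); contrapositively O(post_bond → ¬record_request). Since O(post_bond) holds, K gives O(¬record_request).
Premises 1, 7, 12 do not contribute to this derivation.
Thus O(¬record_request), which is F(record_request): record_request is forbidden.

Forbidden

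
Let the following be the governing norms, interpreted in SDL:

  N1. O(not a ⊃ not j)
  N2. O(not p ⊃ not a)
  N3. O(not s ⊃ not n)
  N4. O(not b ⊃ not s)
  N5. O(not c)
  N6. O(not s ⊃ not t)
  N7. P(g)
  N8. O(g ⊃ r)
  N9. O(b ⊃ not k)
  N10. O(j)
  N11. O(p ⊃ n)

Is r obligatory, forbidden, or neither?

Premise 8 is O(g ⊃ r), but O(g) is not derivable from the premises (the permission P(g) asserts only not O(not g), not O(g)), so it does not yield O(r).
No premise or chain of K-axiom applications forces O(r), and none forces O(not r). So r is neither obligatory nor forbidden under these norms.

Neither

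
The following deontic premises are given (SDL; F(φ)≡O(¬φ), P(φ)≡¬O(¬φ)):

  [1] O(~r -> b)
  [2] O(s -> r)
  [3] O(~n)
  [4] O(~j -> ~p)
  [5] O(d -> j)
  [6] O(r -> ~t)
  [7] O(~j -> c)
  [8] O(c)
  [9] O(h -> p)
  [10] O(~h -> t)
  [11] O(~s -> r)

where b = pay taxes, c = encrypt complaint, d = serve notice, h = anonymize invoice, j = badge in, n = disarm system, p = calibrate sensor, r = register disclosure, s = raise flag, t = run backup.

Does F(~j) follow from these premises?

Premises 2 and 11 cover both cases: O(s -> r) and O(~s -> r). Since s ∨ ~s is a tautology, O(r) follows.
Applying K to premise 6 (O(r -> ~t)) and O(r) yields O(~t).
The contrapositive of premise 10 (O(~h -> t)) is O(~t -> h), and O(~t) is already established, so O(h).
With premise 9, O(h -> p), the K-axiom yields O(p).
Premise 4, O(~j -> ~p), contraposes to O(p -> j); with O(p) we get O(j).
Premises 1, 3, 5, 7, 8 do not contribute to this derivation.
So O(j) holds, i.e. F(~j). The claim follows.

Yes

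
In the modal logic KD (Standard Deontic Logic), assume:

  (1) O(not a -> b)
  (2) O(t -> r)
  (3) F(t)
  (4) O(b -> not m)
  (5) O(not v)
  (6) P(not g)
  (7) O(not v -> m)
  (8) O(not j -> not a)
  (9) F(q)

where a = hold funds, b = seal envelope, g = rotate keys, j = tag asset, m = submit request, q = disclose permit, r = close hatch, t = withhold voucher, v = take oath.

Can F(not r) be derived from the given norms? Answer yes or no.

Premise 2 is O(t -> r), but O(t) is not derivable from the premises, so it does not yield O(r).
No other premise forces O(r). An ideal world satisfying every premise can still have not r true, so F(not r) is not derivable.

No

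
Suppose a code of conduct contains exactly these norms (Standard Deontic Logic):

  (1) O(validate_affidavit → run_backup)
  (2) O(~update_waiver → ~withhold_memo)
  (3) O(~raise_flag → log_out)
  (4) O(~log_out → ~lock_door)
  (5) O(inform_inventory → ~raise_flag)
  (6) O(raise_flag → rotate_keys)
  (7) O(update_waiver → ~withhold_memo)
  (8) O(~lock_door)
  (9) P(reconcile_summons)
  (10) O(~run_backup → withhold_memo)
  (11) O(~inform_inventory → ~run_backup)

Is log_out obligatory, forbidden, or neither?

Obligatory

Premises 7 and 2 cover both cases: O(update_waiver → ~withhold_memo) and O(~update_waiver → ~withhold_memo). Since update_waiver ∨ ~update_waiver is a tautology, O(~withhold_memo) follows.
Premise 10 is O(~run_backup → withhold_memo); contrapositively O(~withhold_memo → run_backup). Since O(~withhold_memo) holds, K gives O(run_backup).
Premise 11, O(~inform_inventory → ~run_backup), contraposes to O(run_backup → inform_inventory); with O(run_backup) we get O(inform_inventory).
Applying K to premise 5 (O(inform_inventory → ~raise_flag)) and O(inform_inventory) yields O(~raise_flag).
From O(~raise_flag) and premise 3, O(~raise_flag → log_out), we obtain O(log_out).
Premises 1, 4, 6, 8, 9 do not contribute to this derivation.
Hence log_out is obligatory.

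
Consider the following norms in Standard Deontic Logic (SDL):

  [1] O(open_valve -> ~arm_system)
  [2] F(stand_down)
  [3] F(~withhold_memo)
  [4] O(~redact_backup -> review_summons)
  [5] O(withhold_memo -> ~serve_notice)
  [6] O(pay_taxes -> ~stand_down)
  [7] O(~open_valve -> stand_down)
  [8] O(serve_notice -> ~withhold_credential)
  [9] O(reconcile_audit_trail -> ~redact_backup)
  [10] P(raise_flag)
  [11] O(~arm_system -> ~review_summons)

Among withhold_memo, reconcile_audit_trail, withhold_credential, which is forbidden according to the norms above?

F(stand_down) at premise 2 means O(~stand_down).
The contrapositive of premise 7 (O(~open_valve -> stand_down)) is O(~stand_down -> open_valve), and O(~stand_down) is already established, so O(open_valve).
With premise 1, O(open_valve -> ~arm_system), the K-axiom yields O(~arm_system).
Premise 11 is O(~arm_system -> ~review_summons); since O(~arm_system), deontic closure gives O(~review_summons).
Premise 4 is O(~redact_backup -> review_summons); contrapositively O(~review_summons -> redact_backup). Since O(~review_summons) holds, K gives O(redact_backup).
Premise 9, O(reconcile_audit_trail -> ~redact_backup), contraposes to O(redact_backup -> ~reconcile_audit_trail); with O(redact_backup) we get O(~reconcile_audit_trail).
So O(~reconcile_audit_trail) holds, i.e. reconcile_audit_trail is forbidden. None of the other listed options is forbidden under the premises.

reconcile_audit_trail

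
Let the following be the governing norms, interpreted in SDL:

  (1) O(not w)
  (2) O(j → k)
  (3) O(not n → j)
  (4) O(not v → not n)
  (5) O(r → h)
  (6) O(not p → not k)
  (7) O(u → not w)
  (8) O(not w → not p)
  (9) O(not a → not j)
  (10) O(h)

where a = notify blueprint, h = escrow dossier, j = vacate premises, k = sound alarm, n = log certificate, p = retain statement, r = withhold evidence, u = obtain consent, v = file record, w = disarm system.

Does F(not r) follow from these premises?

No

Premise 5 is O(r → h); even if O(h) held, inferring O(r) would be affirming the consequent — invalid.
No other premise forces O(r). An ideal world satisfying every premise can still have not r true, so F(not r) is not derivable.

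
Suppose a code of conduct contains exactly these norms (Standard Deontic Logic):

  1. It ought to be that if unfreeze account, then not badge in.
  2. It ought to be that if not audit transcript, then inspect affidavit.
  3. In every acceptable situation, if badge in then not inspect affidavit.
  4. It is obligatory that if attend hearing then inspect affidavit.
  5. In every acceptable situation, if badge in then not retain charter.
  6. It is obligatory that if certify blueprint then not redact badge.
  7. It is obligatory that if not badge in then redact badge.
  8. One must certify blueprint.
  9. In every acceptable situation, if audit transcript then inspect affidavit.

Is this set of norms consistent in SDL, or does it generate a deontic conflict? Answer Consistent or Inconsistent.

Premises 2 and 9 cover both cases: O(¬audit_transcript → inspect_affidavit) and O(audit_transcript → inspect_affidavit). Since ¬audit_transcript ∨ audit_transcript is a tautology, O(inspect_affidavit) follows.
Premise 3 is O(badge_in → ¬inspect_affidavit); contrapositively O(inspect_affidavit → ¬badge_in). Since O(inspect_affidavit) holds, K gives O(¬badge_in).
Applying K to premise 7 (O(¬badge_in → redact_badge)) and O(¬badge_in) yields O(redact_badge).
Premise 6 is O(certify_blueprint → ¬redact_badge); contrapositively O(redact_badge → ¬certify_blueprint). Since O(redact_badge) holds, K gives O(¬certify_blueprint).
But premise 8 directly asserts O(certify_blueprint).
We now have both O(¬certify_blueprint) and O(certify_blueprint) — certify_blueprint is simultaneously obligatory and forbidden, violating the D-axiom.

Inconsistent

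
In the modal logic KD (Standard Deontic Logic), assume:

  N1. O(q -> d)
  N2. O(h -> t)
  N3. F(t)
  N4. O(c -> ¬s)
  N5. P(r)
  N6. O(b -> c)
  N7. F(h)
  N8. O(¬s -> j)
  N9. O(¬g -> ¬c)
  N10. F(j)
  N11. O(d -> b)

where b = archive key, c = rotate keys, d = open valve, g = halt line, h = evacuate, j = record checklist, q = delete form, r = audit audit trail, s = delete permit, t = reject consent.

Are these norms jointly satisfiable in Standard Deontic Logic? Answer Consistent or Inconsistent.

Premise 2 is O(h -> t), but O(h) is not derivable from the premises, so it does not yield O(t).
So O(t) is not derivable, and the apparent clash with O(¬t) does not arise.
A world satisfying every obligation exists (e.g. b=false, c=false, d=false, g=false, h=false, j=false, q=false, r=false, s=true, t=false); no atom is both obligatory and forbidden, so the set is consistent.

Consistent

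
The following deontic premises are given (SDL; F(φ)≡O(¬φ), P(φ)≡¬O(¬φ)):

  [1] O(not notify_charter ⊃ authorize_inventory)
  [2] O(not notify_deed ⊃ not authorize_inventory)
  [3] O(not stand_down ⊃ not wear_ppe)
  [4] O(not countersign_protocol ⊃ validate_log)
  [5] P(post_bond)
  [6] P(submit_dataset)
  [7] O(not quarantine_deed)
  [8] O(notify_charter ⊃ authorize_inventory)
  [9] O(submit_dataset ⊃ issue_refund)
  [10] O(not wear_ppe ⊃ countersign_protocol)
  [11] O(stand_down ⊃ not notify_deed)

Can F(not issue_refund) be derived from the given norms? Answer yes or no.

Premise 9 is O(submit_dataset ⊃ issue_refund), but O(submit_dataset) is not derivable from the premises (the permission P(submit_dataset) asserts only not O(not submit_dataset), not O(submit_dataset)), so it does not yield O(issue_refund).
No other premise forces O(issue_refund). An ideal world satisfying every premise can still have not issue_refund true, so F(not issue_refund) is not derivable.

No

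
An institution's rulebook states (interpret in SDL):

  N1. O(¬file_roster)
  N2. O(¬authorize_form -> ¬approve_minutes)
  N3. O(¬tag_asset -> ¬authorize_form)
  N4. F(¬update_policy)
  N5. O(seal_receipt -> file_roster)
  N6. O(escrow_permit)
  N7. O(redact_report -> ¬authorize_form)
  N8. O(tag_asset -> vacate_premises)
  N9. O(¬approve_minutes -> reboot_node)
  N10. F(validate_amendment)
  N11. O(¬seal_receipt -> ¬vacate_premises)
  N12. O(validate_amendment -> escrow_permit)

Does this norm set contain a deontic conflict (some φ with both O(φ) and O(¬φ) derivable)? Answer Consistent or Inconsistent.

Consistent

Premise 12 is O(validate_amendment -> escrow_permit); even if O(escrow_permit) held, inferring O(validate_amendment) would be affirming the consequent — invalid.
So O(validate_amendment) is not derivable, and the apparent clash with O(¬validate_amendment) does not arise.
A world satisfying every obligation exists (e.g. approve_minutes=false, authorize_form=false, escrow_permit=true, file_roster=false, reboot_node=true, redact_report=false, seal_receipt=false, tag_asset=false, update_policy=true, vacate_premises=false, validate_amendment=false); no atom is both obligatory and forbidden, so the set is consistent.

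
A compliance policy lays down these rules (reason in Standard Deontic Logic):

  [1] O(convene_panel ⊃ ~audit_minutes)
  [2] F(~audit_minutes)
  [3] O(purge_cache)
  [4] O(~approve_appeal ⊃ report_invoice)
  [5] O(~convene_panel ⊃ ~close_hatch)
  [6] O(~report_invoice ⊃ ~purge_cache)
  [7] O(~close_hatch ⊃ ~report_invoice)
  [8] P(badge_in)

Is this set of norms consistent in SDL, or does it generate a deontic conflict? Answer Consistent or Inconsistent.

Premise 3 gives O(purge_cache).
Premise 6 is O(~report_invoice ⊃ ~purge_cache); contrapositively O(purge_cache ⊃ report_invoice). Since O(purge_cache) holds, K gives O(report_invoice).
Premise 7, O(~close_hatch ⊃ ~report_invoice), contraposes to O(report_invoice ⊃ close_hatch); with O(report_invoice) we get O(close_hatch).
Premise 5, O(~convene_panel ⊃ ~close_hatch), contraposes to O(close_hatch ⊃ convene_panel); with O(close_hatch) we get O(convene_panel).
From O(convene_panel) and premise 1, O(convene_panel ⊃ ~audit_minutes), we obtain O(~audit_minutes).
But premise 2, F(~audit_minutes), means O(audit_minutes).
We now have both O(~audit_minutes) and O(audit_minutes) — audit_minutes is simultaneously obligatory and forbidden, violating the D-axiom.

Inconsistent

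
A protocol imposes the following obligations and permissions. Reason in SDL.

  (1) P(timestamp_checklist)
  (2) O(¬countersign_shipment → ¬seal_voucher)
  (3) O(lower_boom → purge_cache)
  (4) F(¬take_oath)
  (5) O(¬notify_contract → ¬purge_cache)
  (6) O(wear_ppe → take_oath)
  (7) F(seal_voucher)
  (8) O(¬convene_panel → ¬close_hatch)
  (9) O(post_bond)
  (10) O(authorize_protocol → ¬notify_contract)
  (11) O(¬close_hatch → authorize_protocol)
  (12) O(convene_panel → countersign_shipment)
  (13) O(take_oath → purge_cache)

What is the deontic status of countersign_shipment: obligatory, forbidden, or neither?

Obligatory

Premise 4, F(¬take_oath), is equivalent to O(take_oath).
With premise 13, O(take_oath → purge_cache), the K-axiom yields O(purge_cache).
The contrapositive of premise 5 (O(¬notify_contract → ¬purge_cache)) is O(purge_cache → notify_contract), and O(purge_cache) is already established, so O(notify_contract).
Premise 10, O(authorize_protocol → ¬notify_contract), contraposes to O(notify_contract → ¬authorize_protocol); with O(notify_contract) we get O(¬authorize_protocol).
Premise 11 is O(¬close_hatch → authorize_protocol); contrapositively O(¬authorize_protocol → close_hatch). Since O(¬authorize_protocol) holds, K gives O(close_hatch).
Premise 8 is O(¬convene_panel → ¬close_hatch); contrapositively O(close_hatch → convene_panel). Since O(close_hatch) holds, K gives O(convene_panel).
From O(convene_panel) and premise 12, O(convene_panel → countersign_shipment), we obtain O(countersign_shipment).
Premises 1, 2, 3, 6, 7, 9 do not contribute to this derivation.
Hence countersign_shipment is obligatory.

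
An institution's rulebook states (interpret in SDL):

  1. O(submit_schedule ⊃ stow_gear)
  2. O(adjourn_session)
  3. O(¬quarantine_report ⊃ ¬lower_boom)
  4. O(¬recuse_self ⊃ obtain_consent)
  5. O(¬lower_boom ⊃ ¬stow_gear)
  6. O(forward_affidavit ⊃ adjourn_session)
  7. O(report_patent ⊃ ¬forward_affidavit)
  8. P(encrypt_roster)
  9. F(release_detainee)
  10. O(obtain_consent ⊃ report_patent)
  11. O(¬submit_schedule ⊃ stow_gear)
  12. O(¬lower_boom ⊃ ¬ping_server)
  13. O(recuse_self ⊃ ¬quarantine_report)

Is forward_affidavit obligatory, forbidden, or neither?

By case analysis on ¬submit_schedule: premise 11 gives O(¬submit_schedule ⊃ stow_gear) and premise 1 gives O(submit_schedule ⊃ stow_gear), so O(stow_gear) either way.
Premise 5 is O(¬lower_boom ⊃ ¬stow_gear); contrapositively O(stow_gear ⊃ lower_boom). Since O(stow_gear) holds, K gives O(lower_boom).
Premise 3, O(¬quarantine_report ⊃ ¬lower_boom), contraposes to O(lower_boom ⊃ quarantine_report); with O(lower_boom) we get O(quarantine_report).
Premise 13, O(recuse_self ⊃ ¬quarantine_report), contraposes to O(quarantine_report ⊃ ¬recuse_self); with O(quarantine_report) we get O(¬recuse_self).
With premise 4, O(¬recuse_self ⊃ obtain_consent), the K-axiom yields O(obtain_consent).
From O(obtain_consent) and premise 10, O(obtain_consent ⊃ report_patent), we obtain O(report_patent).
Premise 7 is O(report_patent ⊃ ¬forward_affidavit); since O(report_patent), deontic closure gives O(¬forward_affidavit).
Premises 2, 6, 8, 9, 12 do not contribute to this derivation.
Thus O(¬forward_affidavit), which is F(forward_affidavit): forward_affidavit is forbidden.

Forbidden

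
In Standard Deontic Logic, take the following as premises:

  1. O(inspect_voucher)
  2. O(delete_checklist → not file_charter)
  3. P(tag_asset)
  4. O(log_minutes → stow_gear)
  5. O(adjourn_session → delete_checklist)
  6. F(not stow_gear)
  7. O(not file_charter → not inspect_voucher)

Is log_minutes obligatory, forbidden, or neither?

Premise 4 is O(log_minutes → stow_gear); even if O(stow_gear) held, inferring O(log_minutes) would be affirming the consequent — invalid.
No premise or chain of K-axiom applications forces O(log_minutes), and none forces O(not log_minutes). So log_minutes is neither obligatory nor forbidden under these norms.

Neither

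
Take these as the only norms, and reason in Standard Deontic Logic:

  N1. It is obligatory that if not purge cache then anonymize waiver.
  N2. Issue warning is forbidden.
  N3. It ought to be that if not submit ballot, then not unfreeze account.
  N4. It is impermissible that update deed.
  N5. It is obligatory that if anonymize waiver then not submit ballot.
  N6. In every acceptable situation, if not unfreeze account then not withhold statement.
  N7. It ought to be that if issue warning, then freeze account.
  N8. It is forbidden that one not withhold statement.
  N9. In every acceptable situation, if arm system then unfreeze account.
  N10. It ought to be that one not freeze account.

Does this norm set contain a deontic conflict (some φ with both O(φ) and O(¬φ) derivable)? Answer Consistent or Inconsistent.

Consistent

Premise 7 is O(issue_warning → freeze_account), but O(issue_warning) is not derivable from the premises, so it does not yield O(freeze_account).
So O(freeze_account) is not derivable, and the apparent clash with O(¬freeze_account) does not arise.
A world satisfying every obligation exists (e.g. anonymize_waiver=false, arm_system=false, freeze_account=false, issue_warning=false, purge_cache=true, submit_ballot=true, unfreeze_account=true, update_deed=false, withhold_statement=true); no atom is both obligatory and forbidden, so the set is consistent.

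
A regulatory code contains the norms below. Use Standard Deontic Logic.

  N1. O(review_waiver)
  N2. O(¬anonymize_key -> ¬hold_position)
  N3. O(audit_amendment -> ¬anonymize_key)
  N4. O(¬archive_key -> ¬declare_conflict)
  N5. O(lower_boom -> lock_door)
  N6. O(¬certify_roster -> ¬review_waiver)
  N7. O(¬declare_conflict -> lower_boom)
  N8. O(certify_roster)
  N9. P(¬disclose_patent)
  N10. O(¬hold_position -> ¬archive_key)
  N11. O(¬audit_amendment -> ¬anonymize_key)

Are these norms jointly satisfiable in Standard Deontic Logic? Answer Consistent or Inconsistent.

Consistent

Premise 6 is O(¬certify_roster -> ¬review_waiver), but O(¬certify_roster) is not derivable from the premises, so it does not yield O(¬review_waiver).
So O(¬review_waiver) is not derivable, and the apparent clash with O(review_waiver) does not arise.
A world satisfying every obligation exists (e.g. anonymize_key=false, archive_key=false, audit_amendment=false, certify_roster=true, declare_conflict=false, disclose_patent=false, hold_position=false, lock_door=true, lower_boom=true, review_waiver=true); no atom is both obligatory and forbidden, so the set is consistent.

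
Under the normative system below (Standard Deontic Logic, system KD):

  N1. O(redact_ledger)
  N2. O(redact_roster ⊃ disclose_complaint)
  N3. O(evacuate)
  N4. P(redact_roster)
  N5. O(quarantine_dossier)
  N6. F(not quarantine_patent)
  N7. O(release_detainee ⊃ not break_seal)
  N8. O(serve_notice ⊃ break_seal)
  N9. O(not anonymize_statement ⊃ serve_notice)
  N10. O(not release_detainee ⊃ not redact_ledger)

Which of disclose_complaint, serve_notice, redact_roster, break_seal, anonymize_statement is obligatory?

Premise 1 states O(redact_ledger) outright.
Premise 10 is O(not release_detainee ⊃ not redact_ledger); contrapositively O(redact_ledger ⊃ release_detainee). Since O(redact_ledger) holds, K gives O(release_detainee).
Premise 7 is O(release_detainee ⊃ not break_seal); since O(release_detainee), deontic closure gives O(not break_seal).
Premise 8 is O(serve_notice ⊃ break_seal); contrapositively O(not break_seal ⊃ not serve_notice). Since O(not break_seal) holds, K gives O(not serve_notice).
The contrapositive of premise 9 (O(not anonymize_statement ⊃ serve_notice)) is O(not serve_notice ⊃ anonymize_statement), and O(not serve_notice) is already established, so O(anonymize_statement).
So O(anonymize_statement) holds — anonymize_statement is obligatory. None of the other listed options is made obligatory by any chain of premises.

anonymize_statement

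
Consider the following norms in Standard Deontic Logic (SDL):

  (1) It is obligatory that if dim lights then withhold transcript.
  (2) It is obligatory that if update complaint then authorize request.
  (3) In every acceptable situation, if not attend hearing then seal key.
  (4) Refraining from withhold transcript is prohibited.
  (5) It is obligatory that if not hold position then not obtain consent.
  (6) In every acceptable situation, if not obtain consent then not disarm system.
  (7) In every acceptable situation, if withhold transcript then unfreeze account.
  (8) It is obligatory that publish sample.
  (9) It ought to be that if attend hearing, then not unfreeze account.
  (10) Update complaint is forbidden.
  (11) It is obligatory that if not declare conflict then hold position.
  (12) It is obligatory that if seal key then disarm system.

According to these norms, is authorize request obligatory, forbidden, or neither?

Premise 2 is O(update_complaint → authorize_request), but O(update_complaint) is not derivable from the premises, so it does not yield O(authorize_request).
No premise or chain of K-axiom applications forces O(authorize_request), and none forces O(¬authorize_request). So authorize_request is neither obligatory nor forbidden under these norms.

Neither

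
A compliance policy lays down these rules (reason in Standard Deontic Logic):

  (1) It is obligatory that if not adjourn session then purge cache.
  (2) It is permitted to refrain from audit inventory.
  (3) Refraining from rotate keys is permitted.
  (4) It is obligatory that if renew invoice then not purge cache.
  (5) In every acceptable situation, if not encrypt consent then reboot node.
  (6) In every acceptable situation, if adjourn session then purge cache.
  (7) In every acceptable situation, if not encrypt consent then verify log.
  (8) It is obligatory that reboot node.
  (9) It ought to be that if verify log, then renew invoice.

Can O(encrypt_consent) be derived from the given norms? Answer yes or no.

By case analysis on adjourn_session: premise 6 gives O(adjourn_session → purge_cache) and premise 1 gives O(¬adjourn_session → purge_cache), so O(purge_cache) either way.
Premise 4 is O(renew_invoice → ¬purge_cache); contrapositively O(purge_cache → ¬renew_invoice). Since O(purge_cache) holds, K gives O(¬renew_invoice).
Premise 9, O(verify_log → renew_invoice), contraposes to O(¬renew_invoice → ¬verify_log); with O(¬renew_invoice) we get O(¬verify_log).
Premise 7, O(¬encrypt_consent → verify_log), contraposes to O(¬verify_log → encrypt_consent); with O(¬verify_log) we get O(encrypt_consent).
Premises 2, 3, 5, 8 do not contribute to this derivation.
So O(encrypt_consent) follows.

Yes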